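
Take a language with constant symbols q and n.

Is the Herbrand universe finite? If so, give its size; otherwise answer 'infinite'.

2

There are no function symbols, so every ground term is one of the 2 constants.
The Herbrand universe is {q, n}, which is finite with 2 elements.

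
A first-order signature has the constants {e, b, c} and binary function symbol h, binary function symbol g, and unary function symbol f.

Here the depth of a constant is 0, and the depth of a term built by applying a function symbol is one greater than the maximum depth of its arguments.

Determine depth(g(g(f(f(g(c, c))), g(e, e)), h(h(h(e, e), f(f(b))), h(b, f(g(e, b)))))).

5

depth(g(c, c)) = 1 + max(0, 0) = 1
depth(f(g(c, c))) = 1 + depth(g(c, c)) = 1 + 1 = 2
depth(f(f(g(c, c)))) = 1 + depth(f(g(c, c))) = 1 + 2 = 3
depth(g(e, e)) = 1 + max(0, 0) = 1
depth(g(f(f(g(c, c))), g(e, e))) = 1 + max(3, 1) = 4
depth(h(e, e)) = 1 + max(0, 0) = 1
depth(f(b)) = 1 + depth(b) = 1 + 0 = 1
depth(f(f(b))) = 1 + depth(f(b)) = 1 + 1 = 2
depth(h(h(e, e), f(f(b)))) = 1 + max(1, 2) = 3
depth(g(e, b)) = 1 + max(0, 0) = 1
depth(f(g(e, b))) = 1 + depth(g(e, b)) = 1 + 1 = 2
depth(h(b, f(g(e, b)))) = 1 + max(0, 2) = 3
depth(h(h(h(e, e), f(f(b))), h(b, f(g(e, b))))) = 1 + max(3, 3) = 4
depth(g(g(f(f(g(c, c))), g(e, e)), h(h(h(e, e), f(f(b))), h(b, f(g(e, b)))))) = 1 + max(4, 4) = 5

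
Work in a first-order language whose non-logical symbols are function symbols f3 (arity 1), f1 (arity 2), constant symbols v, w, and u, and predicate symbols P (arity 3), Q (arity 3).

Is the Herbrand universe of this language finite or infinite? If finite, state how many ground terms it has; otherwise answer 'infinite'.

The signature has at least one function symbol (f3, arity 1) and at least one constant (v).
Iterating f3 gives infinitely many distinct ground terms: v, f3(v), f3(f3(v)), ...
So the Herbrand universe is infinite.

infinite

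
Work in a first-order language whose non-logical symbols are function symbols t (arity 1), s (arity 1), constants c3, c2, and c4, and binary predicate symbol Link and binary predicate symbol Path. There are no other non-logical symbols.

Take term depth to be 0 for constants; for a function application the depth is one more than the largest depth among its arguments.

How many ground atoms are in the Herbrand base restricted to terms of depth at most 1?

162

First count ground terms of depth ≤ 1.
Let N_k count ground terms of depth at most k. Each non-constant term of depth ≤ k is some function symbol applied to depth-≤(k−1) arguments, giving N_k = 3 + N_{k-1} + N_{k-1}.
N_0 = 3
N_1 = 3 + 3 + 3 = 9
So |H| = 9.
Each predicate of arity r yields |H|^r ground atoms (one per choice of an r-tuple from H):
  Link: 9^2 = 81;  Path: 9^2 = 81
Total ground atoms: 81 + 81 = 162.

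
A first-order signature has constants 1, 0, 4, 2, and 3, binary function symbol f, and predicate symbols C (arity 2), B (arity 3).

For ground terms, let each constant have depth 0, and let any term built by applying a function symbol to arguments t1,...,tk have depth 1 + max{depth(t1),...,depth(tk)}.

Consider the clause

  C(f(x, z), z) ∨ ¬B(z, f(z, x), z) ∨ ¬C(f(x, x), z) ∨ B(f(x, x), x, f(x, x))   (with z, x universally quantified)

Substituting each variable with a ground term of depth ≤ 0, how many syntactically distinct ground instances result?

25

Ground terms of depth ≤ 0:
  Let N_k count ground terms of depth at most k. Each non-constant term of depth ≤ k is some function symbol applied to depth-≤(k−1) arguments, giving N_k = 5 + N_{k-1}^2.
  N_0 = 5
So there are 5 ground terms available for substitution.
Each of z, x ranges independently over the available ground terms, and distinct assignments produce distinct instances.
Number of ground instances = 5^2 = 25.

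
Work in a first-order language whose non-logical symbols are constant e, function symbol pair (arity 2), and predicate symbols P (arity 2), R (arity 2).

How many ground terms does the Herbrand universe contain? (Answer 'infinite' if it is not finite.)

The signature has at least one function symbol (pair, arity 2) and at least one constant (e).
Iterating pair gives infinitely many distinct ground terms: e, pair(e, e), pair(pair(e, e), pair(e, e)), ...
So the Herbrand universe is infinite.

infinite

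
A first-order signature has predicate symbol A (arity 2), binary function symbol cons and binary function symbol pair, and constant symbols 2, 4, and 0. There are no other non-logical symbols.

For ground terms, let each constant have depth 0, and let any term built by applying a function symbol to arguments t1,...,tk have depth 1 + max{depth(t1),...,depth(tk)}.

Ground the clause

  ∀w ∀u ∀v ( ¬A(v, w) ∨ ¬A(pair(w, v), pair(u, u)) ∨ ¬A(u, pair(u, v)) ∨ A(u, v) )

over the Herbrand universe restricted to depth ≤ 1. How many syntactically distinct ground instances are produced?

9261

Ground terms of depth ≤ 1:
  Let N_k count ground terms of depth at most k. Each non-constant term of depth ≤ k is some function symbol applied to depth-≤(k−1) arguments, giving N_k = 3 + N_{k-1}^2 + N_{k-1}^2.
  N_0 = 3
  N_1 = 3 + 3^2 + 3^2 = 21
So there are 21 ground terms available for substitution.
The body mentions every one of the 3 quantified variables; since ground terms form a free algebra, no two substitutions collapse to the same formula.
Number of ground instances = 21^3 = 9261.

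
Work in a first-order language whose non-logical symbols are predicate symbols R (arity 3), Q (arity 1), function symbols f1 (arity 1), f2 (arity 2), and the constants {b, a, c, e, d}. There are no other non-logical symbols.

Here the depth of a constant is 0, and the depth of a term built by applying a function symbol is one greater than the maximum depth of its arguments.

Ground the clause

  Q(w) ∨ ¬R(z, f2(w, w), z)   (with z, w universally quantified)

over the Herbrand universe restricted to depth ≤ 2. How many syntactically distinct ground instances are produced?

1600225

Ground terms of depth ≤ 2:
  If N_k denotes the number of depth-≤k ground terms, the 5 constants give N_0 = 5, and each function symbol of arity r contributes N_{k-1}^r new terms at level k: N_k = 5 + N_{k-1} + N_{k-1}^2.
  N_0 = 5
  N_1 = 5 + 5 + 5^2 = 35
  N_2 = 5 + 35 + 35^2 = 1265
So there are 1265 ground terms available for substitution.
The clause has 2 distinct variables (z, w), each appearing in the body. In the free term algebra distinct substitutions yield syntactically distinct ground instances.
Number of ground instances = 1265^2 = 1600225.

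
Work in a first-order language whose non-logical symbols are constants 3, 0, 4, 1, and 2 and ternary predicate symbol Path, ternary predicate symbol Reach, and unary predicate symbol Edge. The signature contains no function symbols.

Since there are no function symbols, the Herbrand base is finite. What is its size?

255

With no function symbols, the Herbrand universe is just the 5 constants.
Ground atoms per predicate: Path: 5^3 = 125, Reach: 5^3 = 125, Edge: 5.
Herbrand base size = 125 + 125 + 5 = 255.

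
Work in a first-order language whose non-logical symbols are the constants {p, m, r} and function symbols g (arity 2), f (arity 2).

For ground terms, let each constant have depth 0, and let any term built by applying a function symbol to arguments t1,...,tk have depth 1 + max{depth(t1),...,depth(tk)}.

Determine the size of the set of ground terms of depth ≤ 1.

21

If N_k denotes the number of depth-≤k ground terms, the 3 constants give N_0 = 3, and each function symbol of arity r contributes N_{k-1}^r new terms at level k: N_k = 3 + N_{k-1}^2 + N_{k-1}^2.
N_0 = 3
N_1 = 3 + 3^2 + 3^2 = 21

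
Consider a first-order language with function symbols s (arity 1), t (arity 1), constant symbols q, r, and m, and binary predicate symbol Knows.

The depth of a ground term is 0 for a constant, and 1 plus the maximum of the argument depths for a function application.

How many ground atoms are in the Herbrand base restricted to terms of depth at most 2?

First count ground terms of depth ≤ 2.
Let N_k = |{terms of depth ≤ k}|. Then N_0 = 3 and N_k = 3 + N_{k-1} + N_{k-1} for k ≥ 1 (one summand per function symbol, arity giving the exponent).
N_0 = 3
N_1 = 3 + 3 + 3 = 9
N_2 = 3 + 9 + 9 = 21
So |H| = 21.
Each predicate of arity r yields |H|^r ground atoms (one per choice of an r-tuple from H):
  Knows: 21^2 = 441
Total ground atoms: 441.

441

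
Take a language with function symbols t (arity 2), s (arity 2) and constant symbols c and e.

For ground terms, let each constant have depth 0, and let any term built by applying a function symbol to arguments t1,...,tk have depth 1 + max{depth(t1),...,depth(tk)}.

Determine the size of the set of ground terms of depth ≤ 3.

81610

If N_k denotes the number of depth-≤k ground terms, the 2 constants give N_0 = 2, and each function symbol of arity r contributes N_{k-1}^r new terms at level k: N_k = 2 + N_{k-1}^2 + N_{k-1}^2.
N_0 = 2
N_1 = 2 + 2^2 + 2^2 = 10
N_2 = 2 + 10^2 + 10^2 = 202
N_3 = 2 + 202^2 + 202^2 = 81610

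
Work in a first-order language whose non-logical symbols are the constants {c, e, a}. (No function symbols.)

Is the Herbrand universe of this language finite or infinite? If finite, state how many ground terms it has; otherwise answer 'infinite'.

3

There are no function symbols, so every ground term is one of the 3 constants.
The Herbrand universe is {c, e, a}, which is finite with 3 elements.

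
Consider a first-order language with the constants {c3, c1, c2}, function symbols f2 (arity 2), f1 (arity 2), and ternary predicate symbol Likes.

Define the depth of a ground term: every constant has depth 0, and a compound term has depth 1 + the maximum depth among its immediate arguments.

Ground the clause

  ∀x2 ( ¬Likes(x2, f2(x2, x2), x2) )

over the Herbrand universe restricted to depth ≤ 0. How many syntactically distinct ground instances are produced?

3

Ground terms of depth ≤ 0:
  Let N_k = |{terms of depth ≤ k}|. Then N_0 = 3 and N_k = 3 + N_{k-1}^2 + N_{k-1}^2 for k ≥ 1 (one summand per function symbol, arity giving the exponent).
  N_0 = 3
So there are 3 ground terms available for substitution.
The variable x2 ranges independently over the available ground terms, and distinct assignments produce distinct instances.
Number of ground instances = 3.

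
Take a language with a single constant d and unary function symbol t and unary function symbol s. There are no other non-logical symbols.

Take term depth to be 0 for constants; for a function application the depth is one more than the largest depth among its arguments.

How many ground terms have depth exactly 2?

4

Let N_k count ground terms of depth at most k. Each non-constant term of depth ≤ k is some function symbol applied to depth-≤(k−1) arguments, giving N_k = 1 + N_{k-1} + N_{k-1}.
N_0 = 1
N_1 = 1 + 1 + 1 = 3
N_2 = 1 + 3 + 3 = 7
Terms of depth exactly 2: N_2 − N_1 = 7 − 3 = 4.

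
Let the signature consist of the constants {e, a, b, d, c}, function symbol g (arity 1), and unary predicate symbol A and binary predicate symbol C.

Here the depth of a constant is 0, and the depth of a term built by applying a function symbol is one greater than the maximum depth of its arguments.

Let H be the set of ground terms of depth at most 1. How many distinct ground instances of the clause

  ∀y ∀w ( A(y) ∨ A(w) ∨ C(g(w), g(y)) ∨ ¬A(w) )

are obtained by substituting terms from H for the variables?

Ground terms of depth ≤ 1:
  If N_k denotes the number of depth-≤k ground terms, the 5 constants give N_0 = 5, and each function symbol of arity r contributes N_{k-1}^r new terms at level k: N_k = 5 + N_{k-1}.
  N_0 = 5
  N_1 = 5 + 5 = 10
  Explicitly: e, a, b, d, c, g(e), g(a), g(b), g(d), g(c).
So there are 10 ground terms available for substitution.
Each of y, w ranges independently over the available ground terms, and distinct assignments produce distinct instances.
Number of ground instances = 10^2 = 100.

100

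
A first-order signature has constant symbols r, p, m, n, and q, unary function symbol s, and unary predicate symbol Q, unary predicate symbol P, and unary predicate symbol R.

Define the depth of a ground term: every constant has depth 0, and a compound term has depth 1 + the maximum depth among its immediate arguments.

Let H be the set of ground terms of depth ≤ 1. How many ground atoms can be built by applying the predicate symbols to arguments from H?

First count ground terms of depth ≤ 1.
If N_k denotes the number of depth-≤k ground terms, the 5 constants give N_0 = 5, and each function symbol of arity r contributes N_{k-1}^r new terms at level k: N_k = 5 + N_{k-1}.
N_0 = 5
N_1 = 5 + 5 = 10
So |H| = 10.
Ground atoms are formed by filling each argument slot of a predicate with a term from H, so an r-ary predicate gives |H|^r atoms:
  Q: 10;  P: 10;  R: 10
Total ground atoms: 10 + 10 + 10 = 30.

30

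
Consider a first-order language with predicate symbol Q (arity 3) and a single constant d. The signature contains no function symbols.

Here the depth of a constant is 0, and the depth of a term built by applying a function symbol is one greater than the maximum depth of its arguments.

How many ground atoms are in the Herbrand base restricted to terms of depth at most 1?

First count ground terms of depth ≤ 1.
With no function symbols every ground term is a constant, so there is exactly 1 ground term at every depth bound.
N_0 = 1
N_1 = 1
Explicitly: d.
So |H| = 1.
A ground atom is a predicate applied to a tuple of terms from H, so the count is the sum over predicates of |H|^arity:
  Q: 1^3 = 1
Total ground atoms: 1.

1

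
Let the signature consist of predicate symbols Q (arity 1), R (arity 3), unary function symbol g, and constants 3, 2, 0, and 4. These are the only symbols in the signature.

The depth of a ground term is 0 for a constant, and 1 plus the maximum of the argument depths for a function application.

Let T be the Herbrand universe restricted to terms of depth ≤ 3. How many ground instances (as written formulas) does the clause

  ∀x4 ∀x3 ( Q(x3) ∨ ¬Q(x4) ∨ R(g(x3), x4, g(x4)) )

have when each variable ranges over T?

Ground terms of depth ≤ 3:
  If N_k denotes the number of depth-≤k ground terms, the 4 constants give N_0 = 4, and each function symbol of arity r contributes N_{k-1}^r new terms at level k: N_k = 4 + N_{k-1}.
  N_0 = 4
  N_1 = 4 + 4 = 8
  N_2 = 4 + 8 = 12
  N_3 = 4 + 12 = 16
So there are 16 ground terms available for substitution.
There are 2 variables to instantiate (x4, x3), each occurring in at least one literal, so different choices give different ground instances.
Number of ground instances = 16^2 = 256.

256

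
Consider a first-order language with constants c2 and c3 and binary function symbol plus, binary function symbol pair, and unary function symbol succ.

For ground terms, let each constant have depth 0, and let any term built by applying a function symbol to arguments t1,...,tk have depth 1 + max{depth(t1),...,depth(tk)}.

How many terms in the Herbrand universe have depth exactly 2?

290

Count level by level. With function symbols plus/2, pair/2, succ/1, the terms of depth ≤ k are the 2 constants together with each function applied to depth-≤(k−1) tuples, so N_k = 2 + N_{k-1}^2 + N_{k-1}^2 + N_{k-1}.
N_0 = 2
N_1 = 2 + 2^2 + 2^2 + 2 = 12
N_2 = 2 + 12^2 + 12^2 + 12 = 302
Terms of depth exactly 2: N_2 − N_1 = 302 − 12 = 290.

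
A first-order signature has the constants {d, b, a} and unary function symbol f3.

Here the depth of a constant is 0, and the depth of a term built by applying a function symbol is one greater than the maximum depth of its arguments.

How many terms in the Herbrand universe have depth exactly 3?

Write N_k for the number of ground terms of depth ≤ k. A term of depth ≤ k is either a constant or a function symbol applied to arguments of depth ≤ k−1, so N_k = 3 + N_{k-1}.
N_0 = 3
N_1 = 3 + 3 = 6
N_2 = 3 + 6 = 9
N_3 = 3 + 9 = 12
Terms of depth exactly 3: N_3 − N_2 = 12 − 9 = 3.

3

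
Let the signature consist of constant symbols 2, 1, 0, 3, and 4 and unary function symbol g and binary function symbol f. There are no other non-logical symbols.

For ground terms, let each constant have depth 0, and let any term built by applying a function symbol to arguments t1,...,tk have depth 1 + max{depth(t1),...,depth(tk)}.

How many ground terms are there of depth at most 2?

1265

Let N_k = |{terms of depth ≤ k}|. Then N_0 = 5 and N_k = 5 + N_{k-1} + N_{k-1}^2 for k ≥ 1 (one summand per function symbol, arity giving the exponent).
N_0 = 5
N_1 = 5 + 5 + 5^2 = 35
N_2 = 5 + 35 + 35^2 = 1265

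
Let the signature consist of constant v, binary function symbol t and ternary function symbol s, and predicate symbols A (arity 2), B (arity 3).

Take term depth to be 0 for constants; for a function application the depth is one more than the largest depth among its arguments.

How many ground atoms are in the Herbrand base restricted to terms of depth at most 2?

First count ground terms of depth ≤ 2.
Write N_k for the number of ground terms of depth ≤ k. A term of depth ≤ k is either a constant or a function symbol applied to arguments of depth ≤ k−1, so N_k = 1 + N_{k-1}^2 + N_{k-1}^3.
N_0 = 1
N_1 = 1 + 1^2 + 1^3 = 3
N_2 = 1 + 3^2 + 3^3 = 37
So |H| = 37.
Each predicate of arity r yields |H|^r ground atoms (one per choice of an r-tuple from H):
  A: 37^2 = 1369;  B: 37^3 = 50653
Total ground atoms: 1369 + 50653 = 52022.

52022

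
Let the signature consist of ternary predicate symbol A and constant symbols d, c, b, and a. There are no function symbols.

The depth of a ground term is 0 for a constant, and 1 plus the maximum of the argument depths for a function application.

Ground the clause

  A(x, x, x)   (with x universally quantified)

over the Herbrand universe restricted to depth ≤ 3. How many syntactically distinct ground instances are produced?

Ground terms of depth ≤ 3:
  With no function symbols every ground term is a constant, so there are exactly 4 ground terms at every depth bound.
  N_0 = 4
  N_1 = 4
  N_2 = 4
  N_3 = 4
  Explicitly: d, c, b, a.
So there are 4 ground terms available for substitution.
The body mentions the single quantified variable x; since ground terms form a free algebra, no two substitutions collapse to the same formula.
Number of ground instances = 4.

4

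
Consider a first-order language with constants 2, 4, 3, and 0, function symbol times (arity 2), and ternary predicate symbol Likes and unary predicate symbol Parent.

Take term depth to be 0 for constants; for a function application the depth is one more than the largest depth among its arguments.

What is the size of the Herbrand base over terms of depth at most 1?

First count ground terms of depth ≤ 1.
Count level by level. With function symbols times/2, the terms of depth ≤ k are the 4 constants together with each function applied to depth-≤(k−1) tuples, so N_k = 4 + N_{k-1}^2.
N_0 = 4
N_1 = 4 + 4^2 = 20
So |H| = 20.
Each predicate of arity r yields |H|^r ground atoms (one per choice of an r-tuple from H):
  Likes: 20^3 = 8000;  Parent: 20
Total ground atoms: 8000 + 20 = 8020.

8020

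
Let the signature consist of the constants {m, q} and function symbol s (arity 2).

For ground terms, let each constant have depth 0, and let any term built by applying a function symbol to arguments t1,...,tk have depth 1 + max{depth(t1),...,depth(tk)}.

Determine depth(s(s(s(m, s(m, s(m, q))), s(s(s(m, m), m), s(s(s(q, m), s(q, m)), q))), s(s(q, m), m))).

depth(s(m, q)) = 1 + max(0, 0) = 1
depth(s(m, s(m, q))) = 1 + max(0, 1) = 2
depth(s(m, s(m, s(m, q)))) = 1 + max(0, 2) = 3
depth(s(m, m)) = 1 + max(0, 0) = 1
depth(s(s(m, m), m)) = 1 + max(1, 0) = 2
depth(s(q, m)) = 1 + max(0, 0) = 1
depth(s(s(q, m), s(q, m))) = 1 + max(1, 1) = 2
depth(s(s(s(q, m), s(q, m)), q)) = 1 + max(2, 0) = 3
depth(s(s(s(m, m), m), s(s(s(q, m), s(q, m)), q))) = 1 + max(2, 3) = 4
depth(s(s(m, s(m, s(m, q))), s(s(s(m, m), m), s(s(s(q, m), s(q, m)), q)))) = 1 + max(3, 4) = 5
depth(s(s(q, m), m)) = 1 + max(1, 0) = 2
depth(s(s(s(m, s(m, s(m, q))), s(s(s(m, m), m), s(s(s(q, m), s(q, m)), q))), s(s(q, m), m))) = 1 + max(5, 2) = 6

6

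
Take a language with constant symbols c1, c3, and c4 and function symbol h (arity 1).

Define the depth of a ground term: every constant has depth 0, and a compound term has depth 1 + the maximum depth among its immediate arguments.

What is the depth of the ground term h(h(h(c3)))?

3

depth(h(c3)) = 1 + depth(c3) = 1 + 0 = 1
depth(h(h(c3))) = 1 + depth(h(c3)) = 1 + 1 = 2
depth(h(h(h(c3)))) = 1 + depth(h(h(c3))) = 1 + 2 = 3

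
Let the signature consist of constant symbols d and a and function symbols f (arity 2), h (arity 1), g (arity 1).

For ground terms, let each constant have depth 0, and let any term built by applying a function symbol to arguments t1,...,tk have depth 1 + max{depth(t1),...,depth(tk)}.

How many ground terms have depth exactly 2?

112

If N_k denotes the number of depth-≤k ground terms, the 2 constants give N_0 = 2, and each function symbol of arity r contributes N_{k-1}^r new terms at level k: N_k = 2 + N_{k-1}^2 + N_{k-1} + N_{k-1}.
N_0 = 2
N_1 = 2 + 2^2 + 2 + 2 = 10
N_2 = 2 + 10^2 + 10 + 10 = 122
Terms of depth exactly 2: N_2 − N_1 = 122 − 10 = 112.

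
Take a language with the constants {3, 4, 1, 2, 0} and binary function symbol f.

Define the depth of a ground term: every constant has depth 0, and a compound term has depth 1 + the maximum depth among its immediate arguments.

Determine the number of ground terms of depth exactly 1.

If N_k denotes the number of depth-≤k ground terms, the 5 constants give N_0 = 5, and each function symbol of arity r contributes N_{k-1}^r new terms at level k: N_k = 5 + N_{k-1}^2.
N_0 = 5
N_1 = 5 + 5^2 = 30
Terms of depth exactly 1: N_1 − N_0 = 30 − 5 = 25.

25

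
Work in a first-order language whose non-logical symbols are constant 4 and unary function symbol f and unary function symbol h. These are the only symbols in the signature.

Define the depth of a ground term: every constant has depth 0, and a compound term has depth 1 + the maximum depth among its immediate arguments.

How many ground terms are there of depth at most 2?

Let N_k count ground terms of depth at most k. Each non-constant term of depth ≤ k is some function symbol applied to depth-≤(k−1) arguments, giving N_k = 1 + N_{k-1} + N_{k-1}.
N_0 = 1
N_1 = 1 + 1 + 1 = 3
N_2 = 1 + 3 + 3 = 7

7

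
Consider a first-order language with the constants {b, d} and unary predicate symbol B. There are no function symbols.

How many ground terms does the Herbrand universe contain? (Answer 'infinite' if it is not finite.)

There are no function symbols, so every ground term is one of the 2 constants.
The Herbrand universe is {b, d}, which is finite with 2 elements.

2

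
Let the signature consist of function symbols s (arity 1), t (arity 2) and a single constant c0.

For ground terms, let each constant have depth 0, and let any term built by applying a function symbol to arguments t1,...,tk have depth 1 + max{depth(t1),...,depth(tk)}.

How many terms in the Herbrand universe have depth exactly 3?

If N_k denotes the number of depth-≤k ground terms, the 1 constant gives N_0 = 1, and each function symbol of arity r contributes N_{k-1}^r new terms at level k: N_k = 1 + N_{k-1} + N_{k-1}^2.
N_0 = 1
N_1 = 1 + 1 + 1^2 = 3
N_2 = 1 + 3 + 3^2 = 13
N_3 = 1 + 13 + 13^2 = 183
Terms of depth exactly 3: N_3 − N_2 = 183 − 13 = 170.

170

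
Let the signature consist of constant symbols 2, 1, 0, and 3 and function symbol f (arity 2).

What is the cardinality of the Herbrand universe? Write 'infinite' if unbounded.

infinite

The signature has at least one function symbol (f, arity 2) and at least one constant (2).
Iterating f gives infinitely many distinct ground terms: 2, f(2, 2), f(f(2, 2), f(2, 2)), ...
So the Herbrand universe is infinite.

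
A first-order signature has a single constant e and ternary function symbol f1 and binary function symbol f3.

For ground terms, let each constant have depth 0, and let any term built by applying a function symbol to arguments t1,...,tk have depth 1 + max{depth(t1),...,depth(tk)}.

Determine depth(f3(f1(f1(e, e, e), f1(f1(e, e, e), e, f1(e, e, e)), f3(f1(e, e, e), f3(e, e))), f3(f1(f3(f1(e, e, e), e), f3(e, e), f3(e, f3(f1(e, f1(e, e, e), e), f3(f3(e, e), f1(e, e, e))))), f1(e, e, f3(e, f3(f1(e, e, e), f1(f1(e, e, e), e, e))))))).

7

depth(f1(e, e, e)) = 1 + max(0, 0, 0) = 1
depth(f1(f1(e, e, e), e, f1(e, e, e))) = 1 + max(1, 0, 1) = 2
depth(f3(e, e)) = 1 + max(0, 0) = 1
depth(f3(f1(e, e, e), f3(e, e))) = 1 + max(1, 1) = 2
depth(f1(f1(e, e, e), f1(f1(e, e, e), e, f1(e, e, e)), f3(f1(e, e, e), f3(e, e)))) = 1 + max(1, 2, 2) = 3
depth(f3(f1(e, e, e), e)) = 1 + max(1, 0) = 2
depth(f1(e, f1(e, e, e), e)) = 1 + max(0, 1, 0) = 2
depth(f3(f3(e, e), f1(e, e, e))) = 1 + max(1, 1) = 2
depth(f3(f1(e, f1(e, e, e), e), f3(f3(e, e), f1(e, e, e)))) = 1 + max(2, 2) = 3
depth(f3(e, f3(f1(e, f1(e, e, e), e), f3(f3(e, e), f1(e, e, e))))) = 1 + max(0, 3) = 4
depth(f1(f3(f1(e, e, e), e), f3(e, e), f3(e, f3(f1(e, f1(e, e, e), e), f3(f3(e, e), f1(e, e, e)))))) = 1 + max(2, 1, 4) = 5
depth(f1(f1(e, e, e), e, e)) = 1 + max(1, 0, 0) = 2
depth(f3(f1(e, e, e), f1(f1(e, e, e), e, e))) = 1 + max(1, 2) = 3
depth(f3(e, f3(f1(e, e, e), f1(f1(e, e, e), e, e)))) = 1 + max(0, 3) = 4
depth(f1(e, e, f3(e, f3(f1(e, e, e), f1(f1(e, e, e), e, e))))) = 1 + max(0, 0, 4) = 5
depth(f3(f1(f3(f1(e, e, e), e), f3(e, e), f3(e, f3(f1(e, f1(e, e, e), e), f3(f3(e, e), f1(e, e, e))))), f1(e, e, f3(e, f3(f1(e, e, e), f1(f1(e, e, e), e, e)))))) = 1 + max(5, 5) = 6
depth(f3(f1(f1(e, e, e), f1(f1(e, e, e), e, f1(e, e, e)), f3(f1(e, e, e), f3(e, e))), f3(f1(f3(f1(e, e, e), e), f3(e, e), f3(e, f3(f1(e, f1(e, e, e), e), f3(f3(e, e), f1(e, e, e))))), f1(e, e, f3(e, f3(f1(e, e, e), f1(f1(e, e, e), e, e))))))) = 1 + max(3, 6) = 7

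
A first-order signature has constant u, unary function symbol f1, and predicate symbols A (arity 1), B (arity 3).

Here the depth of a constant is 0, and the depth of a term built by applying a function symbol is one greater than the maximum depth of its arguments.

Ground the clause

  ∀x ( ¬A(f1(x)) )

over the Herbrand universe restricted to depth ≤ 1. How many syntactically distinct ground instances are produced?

Ground terms of depth ≤ 1:
  Count level by level. With function symbols f1/1, the terms of depth ≤ k are the 1 constant together with each function applied to depth-≤(k−1) tuples, so N_k = 1 + N_{k-1}.
  N_0 = 1
  N_1 = 1 + 1 = 2
  Explicitly: u, f1(u).
So there are 2 ground terms available for substitution.
The clause has 1 distinct variable (x), which appears in the body. In the free term algebra distinct substitutions yield syntactically distinct ground instances.
Number of ground instances = 2.

2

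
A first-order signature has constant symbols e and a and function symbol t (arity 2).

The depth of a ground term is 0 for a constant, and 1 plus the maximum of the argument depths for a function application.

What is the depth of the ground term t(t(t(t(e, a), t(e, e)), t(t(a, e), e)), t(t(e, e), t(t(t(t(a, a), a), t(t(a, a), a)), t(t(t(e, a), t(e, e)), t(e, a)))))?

6

depth(t(e, a)) = 1 + max(0, 0) = 1
depth(t(e, e)) = 1 + max(0, 0) = 1
depth(t(t(e, a), t(e, e))) = 1 + max(1, 1) = 2
depth(t(a, e)) = 1 + max(0, 0) = 1
depth(t(t(a, e), e)) = 1 + max(1, 0) = 2
depth(t(t(t(e, a), t(e, e)), t(t(a, e), e))) = 1 + max(2, 2) = 3
depth(t(a, a)) = 1 + max(0, 0) = 1
depth(t(t(a, a), a)) = 1 + max(1, 0) = 2
depth(t(t(t(a, a), a), t(t(a, a), a))) = 1 + max(2, 2) = 3
depth(t(t(t(e, a), t(e, e)), t(e, a))) = 1 + max(2, 1) = 3
depth(t(t(t(t(a, a), a), t(t(a, a), a)), t(t(t(e, a), t(e, e)), t(e, a)))) = 1 + max(3, 3) = 4
depth(t(t(e, e), t(t(t(t(a, a), a), t(t(a, a), a)), t(t(t(e, a), t(e, e)), t(e, a))))) = 1 + max(1, 4) = 5
depth(t(t(t(t(e, a), t(e, e)), t(t(a, e), e)), t(t(e, e), t(t(t(t(a, a), a), t(t(a, a), a)), t(t(t(e, a), t(e, e)), t(e, a)))))) = 1 + max(3, 5) = 6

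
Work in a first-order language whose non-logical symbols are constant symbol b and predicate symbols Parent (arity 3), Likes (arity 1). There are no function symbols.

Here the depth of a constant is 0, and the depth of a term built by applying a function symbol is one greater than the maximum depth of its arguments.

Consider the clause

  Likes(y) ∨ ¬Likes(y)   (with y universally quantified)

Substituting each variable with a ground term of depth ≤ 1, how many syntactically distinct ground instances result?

Ground terms of depth ≤ 1:
  With no function symbols every ground term is a constant, so there is exactly 1 ground term at every depth bound.
  N_0 = 1
  N_1 = 1
So there is exactly 1 ground term available for substitution.
The body mentions the single quantified variable y; since ground terms form a free algebra, no two substitutions collapse to the same formula.
Number of ground instances = 1.

1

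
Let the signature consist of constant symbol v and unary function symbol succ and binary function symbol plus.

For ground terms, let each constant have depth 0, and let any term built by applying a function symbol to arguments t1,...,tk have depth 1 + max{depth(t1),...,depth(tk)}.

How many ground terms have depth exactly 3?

If N_k denotes the number of depth-≤k ground terms, the 1 constant gives N_0 = 1, and each function symbol of arity r contributes N_{k-1}^r new terms at level k: N_k = 1 + N_{k-1} + N_{k-1}^2.
N_0 = 1
N_1 = 1 + 1 + 1^2 = 3
N_2 = 1 + 3 + 3^2 = 13
N_3 = 1 + 13 + 13^2 = 183
Terms of depth exactly 3: N_3 − N_2 = 183 − 13 = 170.

170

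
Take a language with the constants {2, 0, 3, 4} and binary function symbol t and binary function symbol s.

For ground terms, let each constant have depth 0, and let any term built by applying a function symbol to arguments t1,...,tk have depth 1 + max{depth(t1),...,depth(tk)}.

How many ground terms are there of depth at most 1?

Let N_k count ground terms of depth at most k. Each non-constant term of depth ≤ k is some function symbol applied to depth-≤(k−1) arguments, giving N_k = 4 + N_{k-1}^2 + N_{k-1}^2.
N_0 = 4
N_1 = 4 + 4^2 + 4^2 = 36

36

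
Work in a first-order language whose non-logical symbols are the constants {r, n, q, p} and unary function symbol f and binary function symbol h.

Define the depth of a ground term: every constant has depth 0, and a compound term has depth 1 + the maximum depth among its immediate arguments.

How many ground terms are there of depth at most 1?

Count level by level. With function symbols f/1, h/2, the terms of depth ≤ k are the 4 constants together with each function applied to depth-≤(k−1) tuples, so N_k = 4 + N_{k-1} + N_{k-1}^2.
N_0 = 4
N_1 = 4 + 4 + 4^2 = 24

24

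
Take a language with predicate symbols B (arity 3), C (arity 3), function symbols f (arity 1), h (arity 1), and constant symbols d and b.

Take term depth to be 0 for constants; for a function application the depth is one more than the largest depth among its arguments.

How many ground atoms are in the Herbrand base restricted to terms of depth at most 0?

First count ground terms of depth ≤ 0.
Count level by level. With function symbols f/1, h/1, the terms of depth ≤ k are the 2 constants together with each function applied to depth-≤(k−1) tuples, so N_k = 2 + N_{k-1} + N_{k-1}.
N_0 = 2
So |H| = 2.
Each predicate of arity r yields |H|^r ground atoms (one per choice of an r-tuple from H):
  B: 2^3 = 8;  C: 2^3 = 8
Total ground atoms: 8 + 8 = 16.

16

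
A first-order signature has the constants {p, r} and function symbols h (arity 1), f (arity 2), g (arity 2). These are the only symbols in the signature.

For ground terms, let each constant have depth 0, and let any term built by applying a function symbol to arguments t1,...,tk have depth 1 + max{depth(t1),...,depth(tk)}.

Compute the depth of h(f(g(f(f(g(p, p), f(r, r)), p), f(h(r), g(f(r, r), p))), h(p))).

6

depth(g(p, p)) = 1 + max(0, 0) = 1
depth(f(r, r)) = 1 + max(0, 0) = 1
depth(f(g(p, p), f(r, r))) = 1 + max(1, 1) = 2
depth(f(f(g(p, p), f(r, r)), p)) = 1 + max(2, 0) = 3
depth(h(r)) = 1 + depth(r) = 1 + 0 = 1
depth(g(f(r, r), p)) = 1 + max(1, 0) = 2
depth(f(h(r), g(f(r, r), p))) = 1 + max(1, 2) = 3
depth(g(f(f(g(p, p), f(r, r)), p), f(h(r), g(f(r, r), p)))) = 1 + max(3, 3) = 4
depth(h(p)) = 1 + depth(p) = 1 + 0 = 1
depth(f(g(f(f(g(p, p), f(r, r)), p), f(h(r), g(f(r, r), p))), h(p))) = 1 + max(4, 1) = 5
depth(h(f(g(f(f(g(p, p), f(r, r)), p), f(h(r), g(f(r, r), p))), h(p)))) = 1 + depth(f(g(f(f(g(p, p), f(r, r)), p), f(h(r), g(f(r, r), p))), h(p))) = 1 + 5 = 6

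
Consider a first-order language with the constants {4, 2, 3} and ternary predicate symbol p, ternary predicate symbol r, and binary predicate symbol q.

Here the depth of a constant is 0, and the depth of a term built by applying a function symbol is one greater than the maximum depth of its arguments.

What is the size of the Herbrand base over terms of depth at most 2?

63

First count ground terms of depth ≤ 2.
With no function symbols every ground term is a constant, so there are exactly 3 ground terms at every depth bound.
N_0 = 3
N_1 = 3
N_2 = 3
Explicitly: 4, 2, 3.
So |H| = 3.
Ground atoms are formed by filling each argument slot of a predicate with a term from H, so an r-ary predicate gives |H|^r atoms:
  p: 3^3 = 27;  r: 3^3 = 27;  q: 3^2 = 9
Total ground atoms: 27 + 27 + 9 = 63.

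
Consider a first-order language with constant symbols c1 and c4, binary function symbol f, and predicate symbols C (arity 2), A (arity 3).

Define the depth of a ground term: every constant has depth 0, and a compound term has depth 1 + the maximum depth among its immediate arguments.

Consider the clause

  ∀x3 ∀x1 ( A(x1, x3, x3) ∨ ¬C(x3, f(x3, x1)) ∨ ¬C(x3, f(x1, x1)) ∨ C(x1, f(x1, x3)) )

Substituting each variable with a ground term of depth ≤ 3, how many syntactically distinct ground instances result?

Ground terms of depth ≤ 3:
  If N_k denotes the number of depth-≤k ground terms, the 2 constants give N_0 = 2, and each function symbol of arity r contributes N_{k-1}^r new terms at level k: N_k = 2 + N_{k-1}^2.
  N_0 = 2
  N_1 = 2 + 2^2 = 6
  N_2 = 2 + 6^2 = 38
  N_3 = 2 + 38^2 = 1446
So there are 1446 ground terms available for substitution.
There are 2 variables to instantiate (x3, x1), each occurring in at least one literal, so different choices give different ground instances.
Number of ground instances = 1446^2 = 2090916.

2090916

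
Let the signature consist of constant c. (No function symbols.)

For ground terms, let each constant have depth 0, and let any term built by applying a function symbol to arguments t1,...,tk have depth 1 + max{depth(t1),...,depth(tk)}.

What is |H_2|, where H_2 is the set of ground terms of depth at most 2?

1

With no function symbols every ground term is a constant, so there is exactly 1 ground term at every depth bound.
N_0 = 1
N_1 = 1
N_2 = 1
Explicitly: c.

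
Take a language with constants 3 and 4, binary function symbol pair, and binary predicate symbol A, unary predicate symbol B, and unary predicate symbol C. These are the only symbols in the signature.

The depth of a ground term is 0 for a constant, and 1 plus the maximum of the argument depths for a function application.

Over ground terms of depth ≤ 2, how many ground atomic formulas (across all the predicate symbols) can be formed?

1520

First count ground terms of depth ≤ 2.
If N_k denotes the number of depth-≤k ground terms, the 2 constants give N_0 = 2, and each function symbol of arity r contributes N_{k-1}^r new terms at level k: N_k = 2 + N_{k-1}^2.
N_0 = 2
N_1 = 2 + 2^2 = 6
N_2 = 2 + 6^2 = 38
So |H| = 38.
For each predicate symbol, the number of ground atoms is |H| raised to its arity; summing:
  A: 38^2 = 1444;  B: 38;  C: 38
Total ground atoms: 1444 + 38 + 38 = 1520.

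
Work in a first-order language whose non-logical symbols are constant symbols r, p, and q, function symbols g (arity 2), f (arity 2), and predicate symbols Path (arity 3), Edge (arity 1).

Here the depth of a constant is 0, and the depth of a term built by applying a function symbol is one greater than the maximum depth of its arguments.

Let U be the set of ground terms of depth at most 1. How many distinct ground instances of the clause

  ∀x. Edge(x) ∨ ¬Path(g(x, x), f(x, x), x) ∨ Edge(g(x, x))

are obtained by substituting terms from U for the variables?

Ground terms of depth ≤ 1:
  Count level by level. With function symbols g/2, f/2, the terms of depth ≤ k are the 3 constants together with each function applied to depth-≤(k−1) tuples, so N_k = 3 + N_{k-1}^2 + N_{k-1}^2.
  N_0 = 3
  N_1 = 3 + 3^2 + 3^2 = 21
So there are 21 ground terms available for substitution.
The clause has 1 distinct variable (x), which appears in the body. In the free term algebra distinct substitutions yield syntactically distinct ground instances.
Number of ground instances = 21.

21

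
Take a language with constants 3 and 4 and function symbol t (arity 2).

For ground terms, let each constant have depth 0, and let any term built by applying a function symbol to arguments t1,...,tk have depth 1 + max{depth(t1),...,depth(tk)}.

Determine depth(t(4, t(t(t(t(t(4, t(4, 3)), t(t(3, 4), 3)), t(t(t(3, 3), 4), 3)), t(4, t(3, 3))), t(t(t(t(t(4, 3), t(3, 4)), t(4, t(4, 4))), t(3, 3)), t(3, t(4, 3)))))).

7

depth(t(4, 3)) = 1 + max(0, 0) = 1
depth(t(4, t(4, 3))) = 1 + max(0, 1) = 2
depth(t(3, 4)) = 1 + max(0, 0) = 1
depth(t(t(3, 4), 3)) = 1 + max(1, 0) = 2
depth(t(t(4, t(4, 3)), t(t(3, 4), 3))) = 1 + max(2, 2) = 3
depth(t(3, 3)) = 1 + max(0, 0) = 1
depth(t(t(3, 3), 4)) = 1 + max(1, 0) = 2
depth(t(t(t(3, 3), 4), 3)) = 1 + max(2, 0) = 3
depth(t(t(t(4, t(4, 3)), t(t(3, 4), 3)), t(t(t(3, 3), 4), 3))) = 1 + max(3, 3) = 4
depth(t(4, t(3, 3))) = 1 + max(0, 1) = 2
depth(t(t(t(t(4, t(4, 3)), t(t(3, 4), 3)), t(t(t(3, 3), 4), 3)), t(4, t(3, 3)))) = 1 + max(4, 2) = 5
depth(t(t(4, 3), t(3, 4))) = 1 + max(1, 1) = 2
depth(t(4, 4)) = 1 + max(0, 0) = 1
depth(t(4, t(4, 4))) = 1 + max(0, 1) = 2
depth(t(t(t(4, 3), t(3, 4)), t(4, t(4, 4)))) = 1 + max(2, 2) = 3
depth(t(t(t(t(4, 3), t(3, 4)), t(4, t(4, 4))), t(3, 3))) = 1 + max(3, 1) = 4
depth(t(3, t(4, 3))) = 1 + max(0, 1) = 2
depth(t(t(t(t(t(4, 3), t(3, 4)), t(4, t(4, 4))), t(3, 3)), t(3, t(4, 3)))) = 1 + max(4, 2) = 5
depth(t(t(t(t(t(4, t(4, 3)), t(t(3, 4), 3)), t(t(t(3, 3), 4), 3)), t(4, t(3, 3))), t(t(t(t(t(4, 3), t(3, 4)), t(4, t(4, 4))), t(3, 3)), t(3, t(4, 3))))) = 1 + max(5, 5) = 6
depth(t(4, t(t(t(t(t(4, t(4, 3)), t(t(3, 4), 3)), t(t(t(3, 3), 4), 3)), t(4, t(3, 3))), t(t(t(t(t(4, 3), t(3, 4)), t(4, t(4, 4))), t(3, 3)), t(3, t(4, 3)))))) = 1 + max(0, 6) = 7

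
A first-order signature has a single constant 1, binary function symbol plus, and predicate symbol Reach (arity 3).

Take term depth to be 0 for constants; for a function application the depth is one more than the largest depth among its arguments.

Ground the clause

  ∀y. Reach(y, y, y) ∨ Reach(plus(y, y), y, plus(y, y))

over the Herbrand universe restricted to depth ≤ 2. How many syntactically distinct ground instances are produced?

Ground terms of depth ≤ 2:
  Let N_k count ground terms of depth at most k. Each non-constant term of depth ≤ k is some function symbol applied to depth-≤(k−1) arguments, giving N_k = 1 + N_{k-1}^2.
  N_0 = 1
  N_1 = 1 + 1^2 = 2
  N_2 = 1 + 2^2 = 5
So there are 5 ground terms available for substitution.
The variable y ranges independently over the available ground terms, and distinct assignments produce distinct instances.
Number of ground instances = 5.

5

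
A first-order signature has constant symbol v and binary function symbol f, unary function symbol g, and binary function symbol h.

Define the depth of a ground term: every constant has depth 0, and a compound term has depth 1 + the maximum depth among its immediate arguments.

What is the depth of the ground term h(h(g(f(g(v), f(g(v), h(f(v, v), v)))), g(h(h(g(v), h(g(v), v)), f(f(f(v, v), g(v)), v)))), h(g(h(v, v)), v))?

7

depth(g(v)) = 1 + depth(v) = 1 + 0 = 1
depth(f(v, v)) = 1 + max(0, 0) = 1
depth(h(f(v, v), v)) = 1 + max(1, 0) = 2
depth(f(g(v), h(f(v, v), v))) = 1 + max(1, 2) = 3
depth(f(g(v), f(g(v), h(f(v, v), v)))) = 1 + max(1, 3) = 4
depth(g(f(g(v), f(g(v), h(f(v, v), v))))) = 1 + depth(f(g(v), f(g(v), h(f(v, v), v)))) = 1 + 4 = 5
depth(h(g(v), v)) = 1 + max(1, 0) = 2
depth(h(g(v), h(g(v), v))) = 1 + max(1, 2) = 3
depth(f(f(v, v), g(v))) = 1 + max(1, 1) = 2
depth(f(f(f(v, v), g(v)), v)) = 1 + max(2, 0) = 3
depth(h(h(g(v), h(g(v), v)), f(f(f(v, v), g(v)), v))) = 1 + max(3, 3) = 4
depth(g(h(h(g(v), h(g(v), v)), f(f(f(v, v), g(v)), v)))) = 1 + depth(h(h(g(v), h(g(v), v)), f(f(f(v, v), g(v)), v))) = 1 + 4 = 5
depth(h(g(f(g(v), f(g(v), h(f(v, v), v)))), g(h(h(g(v), h(g(v), v)), f(f(f(v, v), g(v)), v))))) = 1 + max(5, 5) = 6
depth(h(v, v)) = 1 + max(0, 0) = 1
depth(g(h(v, v))) = 1 + depth(h(v, v)) = 1 + 1 = 2
depth(h(g(h(v, v)), v)) = 1 + max(2, 0) = 3
depth(h(h(g(f(g(v), f(g(v), h(f(v, v), v)))), g(h(h(g(v), h(g(v), v)), f(f(f(v, v), g(v)), v)))), h(g(h(v, v)), v))) = 1 + max(6, 3) = 7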